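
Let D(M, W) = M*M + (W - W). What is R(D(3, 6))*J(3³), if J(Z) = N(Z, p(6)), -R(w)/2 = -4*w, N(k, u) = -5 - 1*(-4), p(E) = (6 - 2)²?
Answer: -72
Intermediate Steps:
p(E) = 16 (p(E) = 4² = 16)
N(k, u) = -1 (N(k, u) = -5 + 4 = -1)
D(M, W) = M² (D(M, W) = M² + 0 = M²)
R(w) = 8*w (R(w) = -(-8)*w = 8*w)
J(Z) = -1
R(D(3, 6))*J(3³) = (8*3²)*(-1) = (8*9)*(-1) = 72*(-1) = -72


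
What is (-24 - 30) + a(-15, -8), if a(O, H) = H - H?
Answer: -54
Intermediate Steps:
a(O, H) = 0
(-24 - 30) + a(-15, -8) = (-24 - 30) + 0 = -54 + 0 = -54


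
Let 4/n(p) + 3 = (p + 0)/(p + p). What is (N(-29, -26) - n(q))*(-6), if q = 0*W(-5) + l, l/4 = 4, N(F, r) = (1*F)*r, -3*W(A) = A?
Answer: -22668/5 ≈ -4533.6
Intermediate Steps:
W(A) = -A/3
N(F, r) = F*r
l = 16 (l = 4*4 = 16)
q = 16 (q = 0*(-⅓*(-5)) + 16 = 0*(5/3) + 16 = 0 + 16 = 16)
n(p) = -8/5 (n(p) = 4/(-3 + (p + 0)/(p + p)) = 4/(-3 + p/((2*p))) = 4/(-3 + p*(1/(2*p))) = 4/(-3 + ½) = 4/(-5/2) = 4*(-⅖) = -8/5)
(N(-29, -26) - n(q))*(-6) = (-29*(-26) - 1*(-8/5))*(-6) = (754 + 8/5)*(-6) = (3778/5)*(-6) = -22668/5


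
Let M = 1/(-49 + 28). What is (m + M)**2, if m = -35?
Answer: 541696/441 ≈ 1228.3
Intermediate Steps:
M = -1/21 (M = 1/(-21) = -1/21 ≈ -0.047619)
(m + M)**2 = (-35 - 1/21)**2 = (-736/21)**2 = 541696/441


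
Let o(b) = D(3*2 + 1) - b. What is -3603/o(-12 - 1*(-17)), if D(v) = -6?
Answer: 3603/11 ≈ 327.55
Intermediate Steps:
o(b) = -6 - b
-3603/o(-12 - 1*(-17)) = -3603/(-6 - (-12 - 1*(-17))) = -3603/(-6 - (-12 + 17)) = -3603/(-6 - 1*5) = -3603/(-6 - 5) = -3603/(-11) = -3603*(-1/11) = 3603/11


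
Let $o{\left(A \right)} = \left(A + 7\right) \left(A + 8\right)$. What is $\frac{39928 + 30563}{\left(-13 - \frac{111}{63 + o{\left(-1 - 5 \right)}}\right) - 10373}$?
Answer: $- \frac{1527305}{225067} \approx -6.786$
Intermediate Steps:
$o{\left(A \right)} = \left(7 + A\right) \left(8 + A\right)$
$\frac{39928 + 30563}{\left(-13 - \frac{111}{63 + o{\left(-1 - 5 \right)}}\right) - 10373} = \frac{39928 + 30563}{\left(-13 - \frac{111}{63 + \left(56 + \left(-1 - 5\right)^{2} + 15 \left(-1 - 5\right)\right)}\right) - 10373} = \frac{70491}{\left(-13 - \frac{111}{63 + \left(56 + \left(-1 - 5\right)^{2} + 15 \left(-1 - 5\right)\right)}\right) - 10373} = \frac{70491}{\left(-13 - \frac{111}{63 + \left(56 + \left(-6\right)^{2} + 15 \left(-6\right)\right)}\right) - 10373} = \frac{70491}{\left(-13 - \frac{111}{63 + \left(56 + 36 - 90\right)}\right) - 10373} = \frac{70491}{\left(-13 - \frac{111}{63 + 2}\right) - 10373} = \frac{70491}{\left(-13 - \frac{111}{65}\right) - 10373} = \frac{70491}{- \frac{956}{65} - 10373} = \frac{70491}{- \frac{675201}{65}} = 70491 \left(- \frac{65}{675201}\right) = - \frac{1527305}{225067}$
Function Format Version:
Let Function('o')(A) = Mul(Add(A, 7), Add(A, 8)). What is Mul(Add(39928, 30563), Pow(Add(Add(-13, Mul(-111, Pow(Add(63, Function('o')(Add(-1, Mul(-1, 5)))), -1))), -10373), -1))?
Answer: Rational(-1527305, 225067) ≈ -6.7860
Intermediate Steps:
Function('o')(A) = Mul(Add(7, A), Add(8, A))
Mul(Add(39928, 30563), Pow(Add(Add(-13, Mul(-111, Pow(Add(63, Function('o')(Add(-1, Mul(-1, 5)))), -1))), -10373), -1)) = Mul(Add(39928, 30563), Pow(Add(Add(-13, Mul(-111, Pow(Add(63, Add(56, Pow(Add(-1, Mul(-1, 5)), 2), Mul(15, Add(-1, Mul(-1, 5))))), -1))), -10373), -1)) = Mul(70491, Pow(Add(Add(-13, Mul(-111, Pow(Add(63, Add(56, Pow(Add(-1, -5), 2), Mul(15, Add(-1, -5)))), -1))), -10373), -1)) = Mul(70491, Pow(Add(Add(-13, Mul(-111, Pow(Add(63, Add(56, Pow(-6, 2), Mul(15, -6))), -1))), -10373), -1)) = Mul(70491, Pow(Add(Add(-13, Mul(-111, Pow(Add(63, Add(56, 36, -90)), -1))), -10373), -1)) = Mul(70491, Pow(Add(Add(-13, Mul(-111, Pow(Add(63, 2), -1))), -10373), -1)) = Mul(70491, Pow(Add(Add(-13, Mul(-111, Pow(65, -1))), -10373), -1)) = Mul(70491, Pow(Add(Add(-13, Mul(-111, Rational(1, 65))), -10373), -1)) = Mul(70491, Pow(Add(Add(-13, Rational(-111, 65)), -10373), -1)) = Mul(70491, Pow(Add(Rational(-956, 65), -10373), -1)) = Mul(70491, Pow(Rational(-675201, 65), -1)) = Mul(70491, Rational(-65, 675201)) = Rational(-1527305, 225067)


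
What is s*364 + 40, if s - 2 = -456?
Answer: -165216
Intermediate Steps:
s = -454 (s = 2 - 456 = -454)
s*364 + 40 = -454*364 + 40 = -165256 + 40 = -165216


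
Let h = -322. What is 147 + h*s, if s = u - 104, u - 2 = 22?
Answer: 25907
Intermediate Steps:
u = 24 (u = 2 + 22 = 24)
s = -80 (s = 24 - 104 = -80)
147 + h*s = 147 - 322*(-80) = 147 + 25760 = 25907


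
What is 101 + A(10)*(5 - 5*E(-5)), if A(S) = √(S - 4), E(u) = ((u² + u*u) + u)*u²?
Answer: 101 - 5620*√6 ≈ -13665.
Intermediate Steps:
E(u) = u²*(u + 2*u²) (E(u) = ((u² + u²) + u)*u² = (2*u² + u)*u² = (u + 2*u²)*u² = u²*(u + 2*u²))
A(S) = √(-4 + S)
101 + A(10)*(5 - 5*E(-5)) = 101 + √(-4 + 10)*(5 - 5*(-5)³*(1 + 2*(-5))) = 101 + √6*(5 - (-625)*(1 - 10)) = 101 + √6*(5 - (-625)*(-9)) = 101 + √6*(5 - 5*1125) = 101 + √6*(5 - 5625) = 101 + √6*(-5620) = 101 - 5620*√6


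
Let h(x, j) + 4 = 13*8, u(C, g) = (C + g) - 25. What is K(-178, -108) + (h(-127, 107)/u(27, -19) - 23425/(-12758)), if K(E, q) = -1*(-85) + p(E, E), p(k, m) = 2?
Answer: 17991507/216886 ≈ 82.954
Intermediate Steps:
u(C, g) = -25 + C + g
h(x, j) = 100 (h(x, j) = -4 + 13*8 = -4 + 104 = 100)
K(E, q) = 87 (K(E, q) = -1*(-85) + 2 = 85 + 2 = 87)
K(-178, -108) + (h(-127, 107)/u(27, -19) - 23425/(-12758)) = 87 + (100/(-25 + 27 - 19) - 23425/(-12758)) = 87 + (100/(-17) - 23425*(-1/12758)) = 87 + (100*(-1/17) + 23425/12758) = 87 + (-100/17 + 23425/12758) = 87 - 877575/216886 = 17991507/216886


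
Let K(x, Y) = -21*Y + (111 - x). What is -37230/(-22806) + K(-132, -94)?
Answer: 8433022/3801 ≈ 2218.6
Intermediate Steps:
K(x, Y) = 111 - x - 21*Y
-37230/(-22806) + K(-132, -94) = -37230/(-22806) + (111 - 1*(-132) - 21*(-94)) = -37230*(-1/22806) + (111 + 132 + 1974) = 6205/3801 + 2217 = 8433022/3801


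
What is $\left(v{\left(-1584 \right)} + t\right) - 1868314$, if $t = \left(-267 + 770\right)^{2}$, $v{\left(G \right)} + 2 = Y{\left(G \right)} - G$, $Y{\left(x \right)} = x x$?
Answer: $895333$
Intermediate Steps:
$Y{\left(x \right)} = x^{2}$
$v{\left(G \right)} = -2 + G^{2} - G$ ($v{\left(G \right)} = -2 + \left(G^{2} - G\right) = -2 + G^{2} - G$)
$t = 253009$ ($t = 503^{2} = 253009$)
$\left(v{\left(-1584 \right)} + t\right) - 1868314 = \left(\left(-2 + \left(-1584\right)^{2} - -1584\right) + 253009\right) - 1868314 = \left(\left(-2 + 2509056 + 1584\right) + 253009\right) - 1868314 = \left(2510638 + 253009\right) - 1868314 = 2763647 - 1868314 = 895333$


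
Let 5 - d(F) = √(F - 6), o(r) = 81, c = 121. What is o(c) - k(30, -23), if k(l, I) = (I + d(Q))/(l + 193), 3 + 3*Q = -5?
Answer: 18081/223 + I*√78/669 ≈ 81.081 + 0.013201*I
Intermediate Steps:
Q = -8/3 (Q = -1 + (⅓)*(-5) = -1 - 5/3 = -8/3 ≈ -2.6667)
d(F) = 5 - √(-6 + F) (d(F) = 5 - √(F - 6) = 5 - √(-6 + F))
k(l, I) = (5 + I - I*√78/3)/(193 + l) (k(l, I) = (I + (5 - √(-6 - 8/3)))/(l + 193) = (I + (5 - √(-26/3)))/(193 + l) = (I + (5 - I*√78/3))/(193 + l) = (5 + I - I*√78/3)/(193 + l))
o(c) - k(30, -23) = 81 - (5 - 23 - I*√78/3)/(193 + 30) = 81 - (-18 - I*√78/3)/223 = 81 - (-18/223 - I*√78/669) = 81 + (18/223 + I*√78/669) = 18081/223 + I*√78/669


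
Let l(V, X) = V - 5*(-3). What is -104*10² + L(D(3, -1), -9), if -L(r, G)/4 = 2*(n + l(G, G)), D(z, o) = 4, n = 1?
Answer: -10456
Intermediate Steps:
l(V, X) = 15 + V (l(V, X) = V + 15 = 15 + V)
L(r, G) = -128 - 8*G (L(r, G) = -8*(1 + (15 + G)) = -8*(16 + G) = -4*(32 + 2*G) = -128 - 8*G)
-104*10² + L(D(3, -1), -9) = -104*10² + (-128 - 8*(-9)) = -104*100 + (-128 + 72) = -10400 - 56 = -10456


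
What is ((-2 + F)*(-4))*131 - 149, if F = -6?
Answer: 4043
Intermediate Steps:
((-2 + F)*(-4))*131 - 149 = ((-2 - 6)*(-4))*131 - 149 = -8*(-4)*131 - 149 = 32*131 - 149 = 4192 - 149 = 4043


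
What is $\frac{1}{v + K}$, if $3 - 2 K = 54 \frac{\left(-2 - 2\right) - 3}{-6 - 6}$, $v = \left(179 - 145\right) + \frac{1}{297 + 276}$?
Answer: $\frac{2292}{45271} \approx 0.050628$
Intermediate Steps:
$v = \frac{19483}{573}$ ($v = 34 + \frac{1}{573} = \frac{19483}{573} \approx 34.002$)
$K = - \frac{57}{4}$ ($K = \frac{3}{2} - \frac{54 \frac{\left(-2 - 2\right) - 3}{-6 - 6}}{2} = \frac{3}{2} - \frac{54 \frac{\left(-2 - 2\right) - 3}{-12}}{2} = \frac{3}{2} - \frac{54 \left(-4 - 3\right) \left(- \frac{1}{12}\right)}{2} = \frac{3}{2} - \frac{54 \left(\left(-7\right) \left(- \frac{1}{12}\right)\right)}{2} = \frac{3}{2} - \frac{54 \cdot \frac{7}{12}}{2} = \frac{3}{2} - \frac{63}{4} = - \frac{57}{4} \approx -14.25$)
$\frac{1}{v + K} = \frac{1}{\frac{19483}{573} - \frac{57}{4}} = \frac{1}{\frac{45271}{2292}} = \frac{2292}{45271}$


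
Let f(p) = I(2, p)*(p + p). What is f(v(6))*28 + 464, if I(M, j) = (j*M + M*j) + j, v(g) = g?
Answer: 10544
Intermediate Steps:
I(M, j) = j + 2*M*j (I(M, j) = (M*j + M*j) + j = 2*M*j + j = j + 2*M*j)
f(p) = 10*p² (f(p) = (p*(1 + 2*2))*(p + p) = (p*(1 + 4))*(2*p) = (p*5)*(2*p) = (5*p)*(2*p) = 10*p²)
f(v(6))*28 + 464 = (10*6²)*28 + 464 = (10*36)*28 + 464 = 360*28 + 464 = 10080 + 464 = 10544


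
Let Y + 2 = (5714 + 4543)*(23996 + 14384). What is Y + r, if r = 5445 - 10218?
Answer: 393658885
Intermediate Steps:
Y = 393663658 (Y = -2 + (5714 + 4543)*(23996 + 14384) = -2 + 10257*38380 = -2 + 393663660 = 393663658)
r = -4773
Y + r = 393663658 - 4773 = 393658885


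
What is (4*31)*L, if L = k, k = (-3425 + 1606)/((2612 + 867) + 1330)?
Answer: -225556/4809 ≈ -46.903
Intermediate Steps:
k = -1819/4809 (k = -1819/(3479 + 1330) = -1819/4809 ≈ -0.37825)
L = -1819/4809 ≈ -0.37825
(4*31)*L = (4*31)*(-1819/4809) = 124*(-1819/4809) = -225556/4809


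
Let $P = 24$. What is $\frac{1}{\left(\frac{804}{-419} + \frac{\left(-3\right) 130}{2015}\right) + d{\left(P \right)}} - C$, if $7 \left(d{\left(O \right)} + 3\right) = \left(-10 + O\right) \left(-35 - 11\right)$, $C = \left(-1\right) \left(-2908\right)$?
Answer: $- \frac{3668143833}{1261393} \approx -2908.0$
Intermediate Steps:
$C = 2908$
$d{\left(O \right)} = \frac{439}{7} - \frac{46 O}{7}$ ($d{\left(O \right)} = -3 + \frac{\left(-10 + O\right) \left(-35 - 11\right)}{7} = -3 + \frac{\left(-10 + O\right) \left(-46\right)}{7} = -3 + \frac{460 - 46 O}{7} = -3 - \left(- \frac{460}{7} + \frac{46 O}{7}\right) = \frac{439}{7} - \frac{46 O}{7}$)
$\frac{1}{\left(\frac{804}{-419} + \frac{\left(-3\right) 130}{2015}\right) + d{\left(P \right)}} - C = \frac{1}{\left(\frac{804}{-419} + \frac{\left(-3\right) 130}{2015}\right) + \left(\frac{439}{7} - \frac{1104}{7}\right)} - 2908 = \frac{1}{\left(804 \left(- \frac{1}{419}\right) - \frac{6}{31}\right) + \left(\frac{439}{7} - \frac{1104}{7}\right)} - 2908 = \frac{1}{\left(- \frac{804}{419} - \frac{6}{31}\right) - 95} - 2908 = \frac{1}{- \frac{27438}{12989} - 95} - 2908 = \frac{1}{- \frac{1261393}{12989}} - 2908 = - \frac{12989}{1261393} - 2908 = - \frac{3668143833}{1261393}$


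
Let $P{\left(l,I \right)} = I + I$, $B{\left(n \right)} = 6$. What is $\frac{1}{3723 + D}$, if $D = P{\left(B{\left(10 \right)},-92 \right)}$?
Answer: $\frac{1}{3539} \approx 0.00028257$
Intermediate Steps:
$P{\left(l,I \right)} = 2 I$
$D = -184$ ($D = 2 \left(-92\right) = -184$)
$\frac{1}{3723 + D} = \frac{1}{3723 - 184} = \frac{1}{3539}$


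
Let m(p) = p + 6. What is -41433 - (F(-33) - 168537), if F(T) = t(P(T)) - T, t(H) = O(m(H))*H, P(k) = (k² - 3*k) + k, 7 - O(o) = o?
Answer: 1459941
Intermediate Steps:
m(p) = 6 + p
O(o) = 7 - o
P(k) = k² - 2*k
t(H) = H*(1 - H) (t(H) = (7 - (6 + H))*H = (7 + (-6 - H))*H = (1 - H)*H = H*(1 - H))
F(T) = -T + T*(1 - T*(-2 + T))*(-2 + T) (F(T) = (T*(-2 + T))*(1 - T*(-2 + T)) - T = T*(1 - T*(-2 + T))*(-2 + T) - T = -T + T*(1 - T*(-2 + T))*(-2 + T))
-41433 - (F(-33) - 168537) = -41433 - (-33*(-1 - (-1 - 33*(-2 - 33))*(-2 - 33)) - 168537) = -41433 - (-33*(-1 - 1*(-1 - 33*(-35))*(-35)) - 168537) = -41433 - (-33*(-1 - 1*(-1 + 1155)*(-35)) - 168537) = -41433 - (-33*(-1 - 1*1154*(-35)) - 168537) = -41433 - (-33*(-1 + 40390) - 168537) = -41433 - (-33*40389 - 168537) = -41433 - (-1332837 - 168537) = -41433 - 1*(-1501374) = -41433 + 1501374 = 1459941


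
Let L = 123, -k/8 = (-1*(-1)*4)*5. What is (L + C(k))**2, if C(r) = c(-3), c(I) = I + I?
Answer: 13689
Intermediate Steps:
k = -160 (k = -8*-1*(-1)*4*5 = -8*1*4*5 = -32*5 = -8*20 = -160)
c(I) = 2*I
C(r) = -6 (C(r) = 2*(-3) = -6)
(L + C(k))**2 = (123 - 6)**2 = 117**2 = 13689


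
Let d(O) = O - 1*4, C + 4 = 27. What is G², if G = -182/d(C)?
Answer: 33124/361 ≈ 91.756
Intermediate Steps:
C = 23 (C = -4 + 27 = 23)
d(O) = -4 + O (d(O) = O - 4 = -4 + O)
G = -182/19 (G = -182/(-4 + 23) = -182/19 ≈ -9.5789)
G² = (-182/19)² = 33124/361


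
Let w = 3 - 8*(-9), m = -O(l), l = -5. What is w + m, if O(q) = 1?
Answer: 74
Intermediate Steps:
m = -1 (m = -1*1 = -1)
w = 75 (w = 3 + 72 = 75)
w + m = 75 - 1 = 74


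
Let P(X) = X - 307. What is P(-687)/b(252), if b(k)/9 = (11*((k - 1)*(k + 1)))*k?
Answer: -71/113162346 ≈ -6.2742e-7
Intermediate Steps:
b(k) = 99*k*(1 + k)*(-1 + k) (b(k) = 9*((11*((k - 1)*(k + 1)))*k) = 9*((11*((-1 + k)*(1 + k)))*k) = 9*((11*((1 + k)*(-1 + k)))*k) = 9*((11*(1 + k)*(-1 + k))*k) = 9*(11*k*(1 + k)*(-1 + k)) = 99*k*(1 + k)*(-1 + k))
P(X) = -307 + X
P(-687)/b(252) = (-307 - 687)/((99*252*(-1 + 252²))) = -994*1/(24948*(-1 + 63504)) = -994/(99*252*63503) = -994/1584272844 = -994*1/1584272844 = -71/113162346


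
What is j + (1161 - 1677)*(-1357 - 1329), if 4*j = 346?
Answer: 2772125/2 ≈ 1.3861e+6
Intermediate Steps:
j = 173/2 (j = (¼)*346 = 173/2 ≈ 86.500)
j + (1161 - 1677)*(-1357 - 1329) = 173/2 + (1161 - 1677)*(-1357 - 1329) = 173/2 - 516*(-2686) = 173/2 + 1385976 = 2772125/2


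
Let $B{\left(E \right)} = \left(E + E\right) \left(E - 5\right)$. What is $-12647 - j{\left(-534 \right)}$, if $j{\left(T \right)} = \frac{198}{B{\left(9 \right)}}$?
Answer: $- \frac{50599}{4} \approx -12650.0$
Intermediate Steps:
$B{\left(E \right)} = 2 E \left(-5 + E\right)$
$j{\left(T \right)} = \frac{11}{4}$ ($j{\left(T \right)} = \frac{198}{2 \cdot 9 \left(-5 + 9\right)} = \frac{198}{2 \cdot 9 \cdot 4} = \frac{198}{72} = 198 \cdot \frac{1}{72} = \frac{11}{4}$)
$-12647 - j{\left(-534 \right)} = -12647 - \frac{11}{4} = - \frac{50599}{4}$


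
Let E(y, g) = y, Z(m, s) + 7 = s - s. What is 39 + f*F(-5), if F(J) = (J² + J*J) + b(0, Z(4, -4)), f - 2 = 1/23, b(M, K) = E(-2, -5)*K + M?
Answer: 3905/23 ≈ 169.78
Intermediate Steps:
Z(m, s) = -7 (Z(m, s) = -7 + (s - s) = -7 + 0 = -7)
b(M, K) = M - 2*K (b(M, K) = -2*K + M = M - 2*K)
f = 47/23 (f = 2 + 1/23 = 47/23 ≈ 2.0435)
F(J) = 14 + 2*J² (F(J) = (J² + J*J) + (0 - 2*(-7)) = (J² + J²) + (0 + 14) = 2*J² + 14 = 14 + 2*J²)
39 + f*F(-5) = 39 + 47*(14 + 2*(-5)²)/23 = 39 + 47*(14 + 2*25)/23 = 39 + 47*(14 + 50)/23 = 39 + (47/23)*64 = 39 + 3008/23 = 3905/23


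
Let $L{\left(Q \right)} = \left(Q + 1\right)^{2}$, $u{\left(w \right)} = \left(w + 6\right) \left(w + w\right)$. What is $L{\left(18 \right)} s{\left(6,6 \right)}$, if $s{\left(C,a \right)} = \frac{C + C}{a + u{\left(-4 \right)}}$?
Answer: $- \frac{2166}{5} \approx -433.2$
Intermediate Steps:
$u{\left(w \right)} = 2 w \left(6 + w\right)$ ($u{\left(w \right)} = \left(6 + w\right) 2 w = 2 w \left(6 + w\right)$)
$L{\left(Q \right)} = \left(1 + Q\right)^{2}$
$s{\left(C,a \right)} = \frac{2 C}{-16 + a}$ ($s{\left(C,a \right)} = \frac{C + C}{a + 2 \left(-4\right) \left(6 - 4\right)} = \frac{2 C}{a + 2 \left(-4\right) 2} = \frac{2 C}{a - 16} = \frac{2 C}{-16 + a}$)
$L{\left(18 \right)} s{\left(6,6 \right)} = \left(1 + 18\right)^{2} \cdot 2 \cdot 6 \frac{1}{-16 + 6} = 19^{2} \cdot 2 \cdot 6 \frac{1}{-10} = 361 \cdot 2 \cdot 6 \left(- \frac{1}{10}\right) = 361 \left(- \frac{6}{5}\right) = - \frac{2166}{5}$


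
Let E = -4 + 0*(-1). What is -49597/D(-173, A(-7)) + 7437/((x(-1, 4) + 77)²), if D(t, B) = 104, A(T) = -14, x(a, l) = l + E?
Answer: -293287165/616616 ≈ -475.64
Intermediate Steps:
E = -4 (E = -4 + 0 = -4)
x(a, l) = -4 + l (x(a, l) = l - 4 = -4 + l)
-49597/D(-173, A(-7)) + 7437/((x(-1, 4) + 77)²) = -49597/104 + 7437/(((-4 + 4) + 77)²) = -49597*1/104 + 7437/((0 + 77)²) = -49597/104 + 7437/(77²) = -49597/104 + 7437/5929 = -293287165/616616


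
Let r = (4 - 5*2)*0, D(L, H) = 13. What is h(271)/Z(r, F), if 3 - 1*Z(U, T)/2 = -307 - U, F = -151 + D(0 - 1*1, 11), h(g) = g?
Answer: 271/620 ≈ 0.43710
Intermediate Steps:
F = -138 (F = -151 + 13 = -138)
r = 0 (r = (4 - 10)*0 = -6*0 = 0)
Z(U, T) = 620 + 2*U (Z(U, T) = 6 - 2*(-307 - U) = 6 + (614 + 2*U) = 620 + 2*U)
h(271)/Z(r, F) = 271/(620 + 2*0) = 271/(620 + 0) = 271/620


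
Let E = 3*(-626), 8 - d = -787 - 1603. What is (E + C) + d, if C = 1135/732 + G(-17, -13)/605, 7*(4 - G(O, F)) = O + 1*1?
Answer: 146986303/281820 ≈ 521.56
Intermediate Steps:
G(O, F) = 27/7 - O/7 (G(O, F) = 4 - (O + 1*1)/7 = 4 - (O + 1)/7 = 4 - (1 + O)/7 = 4 + (-1/7 - O/7) = 27/7 - O/7)
d = 2398 (d = 8 - (-787 - 1603) = 8 - 1*(-2390) = 8 + 2390 = 2398)
E = -1878
C = 439903/281820 (C = 1135/732 + (27/7 - 1/7*(-17))/605 = 1135*(1/732) + (27/7 + 17/7)*(1/605) = 1135/732 + (44/7)*(1/605) = 1135/732 + 4/385 = 439903/281820 ≈ 1.5609)
(E + C) + d = (-1878 + 439903/281820) + 2398 = -528818057/281820 + 2398 = 146986303/281820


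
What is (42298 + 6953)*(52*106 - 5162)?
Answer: 17237850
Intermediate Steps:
(42298 + 6953)*(52*106 - 5162) = 49251*(5512 - 5162) = 49251*350 = 17237850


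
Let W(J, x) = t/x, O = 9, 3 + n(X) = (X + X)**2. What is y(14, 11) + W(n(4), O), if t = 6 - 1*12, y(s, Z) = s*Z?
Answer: 460/3 ≈ 153.33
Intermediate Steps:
y(s, Z) = Z*s
n(X) = -3 + 4*X**2 (n(X) = -3 + (X + X)**2 = -3 + (2*X)**2 = -3 + 4*X**2)
t = -6 (t = 6 - 12 = -6)
W(J, x) = -6/x
y(14, 11) + W(n(4), O) = 11*14 - 6/9 = 154 - 6*1/9 = 154 - 2/3 = 460/3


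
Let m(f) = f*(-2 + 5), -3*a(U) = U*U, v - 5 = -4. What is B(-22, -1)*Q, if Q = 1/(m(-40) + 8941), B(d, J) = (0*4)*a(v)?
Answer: 0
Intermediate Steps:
v = 1 (v = 5 - 4 = 1)
a(U) = -U²/3 (a(U) = -U*U/3 = -U²/3)
m(f) = 3*f (m(f) = f*3 = 3*f)
B(d, J) = 0 (B(d, J) = (0*4)*(-⅓*1²) = 0*(-⅓*1) = 0*(-⅓) = 0)
Q = 1/8821 (Q = 1/(3*(-40) + 8941) = 1/(-120 + 8941) = 1/8821 ≈ 0.00011337)
B(-22, -1)*Q = 0*(1/8821) = 0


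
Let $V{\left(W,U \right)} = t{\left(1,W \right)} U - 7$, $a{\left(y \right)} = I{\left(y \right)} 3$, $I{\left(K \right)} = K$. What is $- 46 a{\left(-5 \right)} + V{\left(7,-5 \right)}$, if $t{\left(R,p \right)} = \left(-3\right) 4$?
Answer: $743$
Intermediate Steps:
$t{\left(R,p \right)} = -12$
$a{\left(y \right)} = 3 y$ ($a{\left(y \right)} = y 3 = 3 y$)
$V{\left(W,U \right)} = -7 - 12 U$ ($V{\left(W,U \right)} = - 12 U - 7 = -7 - 12 U$)
$- 46 a{\left(-5 \right)} + V{\left(7,-5 \right)} = - 46 \cdot 3 \left(-5\right) - -53 = \left(-46\right) \left(-15\right) + \left(-7 + 60\right) = 690 + 53 = 743$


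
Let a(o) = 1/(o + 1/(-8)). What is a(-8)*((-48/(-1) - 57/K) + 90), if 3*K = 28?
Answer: -7386/455 ≈ -16.233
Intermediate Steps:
a(o) = 1/(-⅛ + o) (a(o) = 1/(o - ⅛) = 1/(-⅛ + o))
K = 28/3 (K = (⅓)*28 = 28/3 ≈ 9.3333)
a(-8)*((-48/(-1) - 57/K) + 90) = (8/(-1 + 8*(-8)))*((-48/(-1) - 57/28/3) + 90) = (8/(-1 - 64))*((-48*(-1) - 57*3/28) + 90) = (8/(-65))*((48 - 171/28) + 90) = (8*(-1/65))*(1173/28 + 90) = -8/65*3693/28 = -7386/455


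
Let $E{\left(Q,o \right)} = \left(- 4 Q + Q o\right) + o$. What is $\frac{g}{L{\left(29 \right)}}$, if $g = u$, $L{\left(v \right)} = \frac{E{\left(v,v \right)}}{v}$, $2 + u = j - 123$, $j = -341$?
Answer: $- \frac{233}{13} \approx -17.923$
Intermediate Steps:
$u = -466$ ($u = -2 - 464 = -466$)
$E{\left(Q,o \right)} = o - 4 Q + Q o$
$L{\left(v \right)} = \frac{v^{2} - 3 v}{v}$ ($L{\left(v \right)} = \frac{v - 4 v + v v}{v} = \frac{v - 4 v + v^{2}}{v} = \frac{v^{2} - 3 v}{v}$)
$g = -466$
$\frac{g}{L{\left(29 \right)}} = - \frac{466}{-3 + 29} = - \frac{466}{26} = \left(-466\right) \frac{1}{26} = - \frac{233}{13}$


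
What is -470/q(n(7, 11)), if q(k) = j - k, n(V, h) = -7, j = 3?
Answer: -47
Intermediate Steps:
q(k) = 3 - k
-470/q(n(7, 11)) = -470/(3 - 1*(-7)) = -470/(3 + 7) = -470/10 = -470*⅒ = -47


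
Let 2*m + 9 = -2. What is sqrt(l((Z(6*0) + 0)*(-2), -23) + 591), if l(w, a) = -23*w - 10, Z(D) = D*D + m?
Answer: 2*sqrt(82) ≈ 18.111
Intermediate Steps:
m = -11/2 (m = -9/2 + (1/2)*(-2) = -9/2 - 1 = -11/2 ≈ -5.5000)
Z(D) = -11/2 + D**2 (Z(D) = D*D - 11/2 = D**2 - 11/2 = -11/2 + D**2)
l(w, a) = -10 - 23*w
sqrt(l((Z(6*0) + 0)*(-2), -23) + 591) = sqrt((-10 - 23*((-11/2 + (6*0)**2) + 0)*(-2)) + 591) = sqrt((-10 - 23*((-11/2 + 0**2) + 0)*(-2)) + 591) = sqrt((-10 - 23*((-11/2 + 0) + 0)*(-2)) + 591) = sqrt((-10 - 23*(-11/2 + 0)*(-2)) + 591) = sqrt((-10 - (-253)*(-2)/2) + 591) = sqrt((-10 - 23*11) + 591) = sqrt((-10 - 253) + 591) = sqrt(-263 + 591) = sqrt(328) = 2*sqrt(82)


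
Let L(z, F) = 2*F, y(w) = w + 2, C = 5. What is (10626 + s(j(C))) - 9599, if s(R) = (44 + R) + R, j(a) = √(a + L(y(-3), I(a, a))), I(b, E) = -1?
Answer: 1071 + 2*√3 ≈ 1074.5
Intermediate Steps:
y(w) = 2 + w
j(a) = √(-2 + a) (j(a) = √(a + 2*(-1)) = √(a - 2) = √(-2 + a))
s(R) = 44 + 2*R
(10626 + s(j(C))) - 9599 = (10626 + (44 + 2*√(-2 + 5))) - 9599 = (10626 + (44 + 2*√3)) - 9599 = (10670 + 2*√3) - 9599 = 1071 + 2*√3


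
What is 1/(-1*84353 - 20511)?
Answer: -1/104864 ≈ -9.5362e-6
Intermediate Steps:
1/(-1*84353 - 20511) = 1/(-84353 - 20511) = 1/(-104864) = -1/104864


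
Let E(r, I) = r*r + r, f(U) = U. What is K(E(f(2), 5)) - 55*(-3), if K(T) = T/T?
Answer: 166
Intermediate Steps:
E(r, I) = r + r² (E(r, I) = r² + r = r + r²)
K(T) = 1
K(E(f(2), 5)) - 55*(-3) = 1 - 55*(-3) = 1 - 1*(-165) = 1 + 165 = 166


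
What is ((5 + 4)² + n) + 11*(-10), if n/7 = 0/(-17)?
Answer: -29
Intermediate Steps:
n = 0 (n = 7*(0/(-17)) = 7*(0*(-1/17)) = 7*0 = 0)
((5 + 4)² + n) + 11*(-10) = ((5 + 4)² + 0) + 11*(-10) = (9² + 0) - 110 = (81 + 0) - 110 = 81 - 110 = -29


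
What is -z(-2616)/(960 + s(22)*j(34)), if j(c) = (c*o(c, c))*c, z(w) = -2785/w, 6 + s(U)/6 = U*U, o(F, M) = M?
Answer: -2785/294888160512 ≈ -9.4443e-9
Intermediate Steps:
s(U) = -36 + 6*U² (s(U) = -36 + 6*(U*U) = -36 + 6*U²)
j(c) = c³ (j(c) = (c*c)*c = c²*c = c³)
-z(-2616)/(960 + s(22)*j(34)) = -(-2785/(-2616))/(960 + (-36 + 6*22²)*34³) = -(-2785*(-1/2616))/(960 + (-36 + 6*484)*39304) = -2785/(2616*(960 + (-36 + 2904)*39304)) = -2785/(2616*(960 + 2868*39304)) = -2785/(2616*(960 + 112723872)) = -2785/(2616*112724832) = -1*2785/294888160512 = -2785/294888160512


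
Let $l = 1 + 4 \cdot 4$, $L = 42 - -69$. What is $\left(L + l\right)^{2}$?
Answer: $16384$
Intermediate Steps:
$L = 111$ ($L = 42 + 69 = 111$)
$l = 17$ ($l = 1 + 16 = 17$)
$\left(L + l\right)^{2} = \left(111 + 17\right)^{2} = 128^{2} = 16384$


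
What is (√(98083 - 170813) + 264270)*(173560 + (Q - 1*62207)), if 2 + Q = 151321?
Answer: 69416329440 + 262672*I*√72730 ≈ 6.9416e+10 + 7.0839e+7*I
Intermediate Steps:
Q = 151319 (Q = -2 + 151321 = 151319)
(√(98083 - 170813) + 264270)*(173560 + (Q - 1*62207)) = (√(98083 - 170813) + 264270)*(173560 + (151319 - 1*62207)) = (√(-72730) + 264270)*(173560 + (151319 - 62207)) = (I*√72730 + 264270)*(173560 + 89112) = (264270 + I*√72730)*262672 = 69416329440 + 262672*I*√72730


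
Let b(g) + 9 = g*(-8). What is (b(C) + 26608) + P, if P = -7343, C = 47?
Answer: 18880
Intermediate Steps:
b(g) = -9 - 8*g (b(g) = -9 + g*(-8) = -9 - 8*g)
(b(C) + 26608) + P = ((-9 - 8*47) + 26608) - 7343 = ((-9 - 376) + 26608) - 7343 = (-385 + 26608) - 7343 = 26223 - 7343 = 18880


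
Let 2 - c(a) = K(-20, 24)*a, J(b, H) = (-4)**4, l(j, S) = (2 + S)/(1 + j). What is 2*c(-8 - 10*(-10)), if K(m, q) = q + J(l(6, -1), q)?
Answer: -51516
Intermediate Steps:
l(j, S) = (2 + S)/(1 + j)
J(b, H) = 256
K(m, q) = 256 + q (K(m, q) = q + 256 = 256 + q)
c(a) = 2 - 280*a (c(a) = 2 - (256 + 24)*a = 2 - 280*a)
2*c(-8 - 10*(-10)) = 2*(2 - 280*(-8 - 10*(-10))) = 2*(2 - 280*(-8 + 100)) = 2*(2 - 280*92) = 2*(2 - 25760) = 2*(-25758) = -51516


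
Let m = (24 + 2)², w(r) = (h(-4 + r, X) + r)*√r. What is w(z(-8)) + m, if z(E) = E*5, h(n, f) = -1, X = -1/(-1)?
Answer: 676 - 82*I*√10 ≈ 676.0 - 259.31*I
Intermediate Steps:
X = 1 (X = -1*(-1) = 1)
z(E) = 5*E
w(r) = √r*(-1 + r) (w(r) = (-1 + r)*√r = √r*(-1 + r))
m = 676 (m = 26² = 676)
w(z(-8)) + m = √(5*(-8))*(-1 + 5*(-8)) + 676 = √(-40)*(-1 - 40) + 676 = (2*I*√10)*(-41) + 676 = -82*I*√10 + 676 = 676 - 82*I*√10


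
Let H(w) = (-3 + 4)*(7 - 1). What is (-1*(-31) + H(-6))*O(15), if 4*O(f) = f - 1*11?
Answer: 37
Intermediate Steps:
O(f) = -11/4 + f/4 (O(f) = (f - 1*11)/4 = (f - 11)/4 = (-11 + f)/4 = -11/4 + f/4)
H(w) = 6 (H(w) = 1*6 = 6)
(-1*(-31) + H(-6))*O(15) = (-1*(-31) + 6)*(-11/4 + (1/4)*15) = (31 + 6)*(-11/4 + 15/4) = 37*1 = 37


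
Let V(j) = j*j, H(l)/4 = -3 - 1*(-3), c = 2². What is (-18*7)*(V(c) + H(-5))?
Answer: -2016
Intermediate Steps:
c = 4
H(l) = 0 (H(l) = 4*(-3 - 1*(-3)) = 4*(-3 + 3) = 4*0 = 0)
V(j) = j²
(-18*7)*(V(c) + H(-5)) = (-18*7)*(4² + 0) = -126*(16 + 0) = -126*16 = -2016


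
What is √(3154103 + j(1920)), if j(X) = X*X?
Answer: √6840503 ≈ 2615.4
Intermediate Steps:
j(X) = X²
√(3154103 + j(1920)) = √(3154103 + 1920²) = √(3154103 + 3686400) = √6840503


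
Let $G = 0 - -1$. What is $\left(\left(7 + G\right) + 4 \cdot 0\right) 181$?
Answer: $1448$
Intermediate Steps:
$G = 1$ ($G = 0 + 1 = 1$)
$\left(\left(7 + G\right) + 4 \cdot 0\right) 181 = \left(\left(7 + 1\right) + 4 \cdot 0\right) 181 = \left(8 + 0\right) 181 = 8 \cdot 181 = 1448$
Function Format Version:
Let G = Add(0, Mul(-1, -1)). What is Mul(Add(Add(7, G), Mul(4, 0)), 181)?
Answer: 1448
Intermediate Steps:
G = 1 (G = Add(0, 1) = 1)
Mul(Add(Add(7, G), Mul(4, 0)), 181) = Mul(Add(Add(7, 1), Mul(4, 0)), 181) = Mul(Add(8, 0), 181) = Mul(8, 181) = 1448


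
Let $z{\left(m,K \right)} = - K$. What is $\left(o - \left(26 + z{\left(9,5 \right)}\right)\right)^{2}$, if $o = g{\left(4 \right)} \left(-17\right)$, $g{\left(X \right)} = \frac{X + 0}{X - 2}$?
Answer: $3025$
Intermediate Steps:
$g{\left(X \right)} = \frac{X}{-2 + X}$
$o = -34$ ($o = \frac{4}{-2 + 4} \left(-17\right) = \frac{4}{2} \left(-17\right) = 4 \cdot \frac{1}{2} \left(-17\right) = 2 \left(-17\right) = -34$)
$\left(o - \left(26 + z{\left(9,5 \right)}\right)\right)^{2} = \left(-34 - \left(26 - 5\right)\right)^{2} = \left(-34 - 21\right)^{2} = \left(-55\right)^{2} = 3025$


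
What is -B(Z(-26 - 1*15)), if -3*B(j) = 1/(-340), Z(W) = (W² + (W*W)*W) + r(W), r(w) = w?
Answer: -1/1020 ≈ -0.00098039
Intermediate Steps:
Z(W) = W + W² + W³ (Z(W) = (W² + (W*W)*W) + W = (W² + W²*W) + W = (W² + W³) + W = W + W² + W³)
B(j) = 1/1020 (B(j) = -⅓/(-340) = -⅓*(-1/340) = 1/1020)
-B(Z(-26 - 1*15)) = -1*1/1020 = -1/1020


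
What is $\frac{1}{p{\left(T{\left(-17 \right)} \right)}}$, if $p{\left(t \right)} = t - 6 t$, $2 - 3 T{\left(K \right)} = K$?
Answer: $- \frac{3}{95} \approx -0.031579$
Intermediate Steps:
$T{\left(K \right)} = \frac{2}{3} - \frac{K}{3}$
$p{\left(t \right)} = - 5 t$
$\frac{1}{p{\left(T{\left(-17 \right)} \right)}} = \frac{1}{\left(-5\right) \left(\frac{2}{3} - - \frac{17}{3}\right)} = \frac{1}{\left(-5\right) \left(\frac{2}{3} + \frac{17}{3}\right)} = \frac{1}{\left(-5\right) \frac{19}{3}} = \frac{1}{- \frac{95}{3}} = - \frac{3}{95}$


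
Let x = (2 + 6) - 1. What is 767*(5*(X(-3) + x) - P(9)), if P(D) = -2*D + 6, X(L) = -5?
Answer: 16874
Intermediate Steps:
x = 7 (x = 8 - 1 = 7)
P(D) = 6 - 2*D
767*(5*(X(-3) + x) - P(9)) = 767*(5*(-5 + 7) - (6 - 2*9)) = 767*(5*2 - (6 - 18)) = 767*(10 - 1*(-12)) = 767*(10 + 12) = 767*22 = 16874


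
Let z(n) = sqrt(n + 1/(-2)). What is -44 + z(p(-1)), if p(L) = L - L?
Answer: -44 + I*sqrt(2)/2 ≈ -44.0 + 0.70711*I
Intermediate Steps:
p(L) = 0
z(n) = sqrt(-1/2 + n) (z(n) = sqrt(n - 1/2) = sqrt(-1/2 + n))
-44 + z(p(-1)) = -44 + sqrt(-2 + 4*0)/2 = -44 + sqrt(-2 + 0)/2 = -44 + sqrt(-2)/2 = -44 + (I*sqrt(2))/2 = -44 + I*sqrt(2)/2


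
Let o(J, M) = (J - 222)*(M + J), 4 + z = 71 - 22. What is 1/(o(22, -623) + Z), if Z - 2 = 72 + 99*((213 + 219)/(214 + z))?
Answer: 259/31193734 ≈ 8.3029e-6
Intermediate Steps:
z = 45 (z = -4 + (71 - 22) = -4 + 49 = 45)
o(J, M) = (-222 + J)*(J + M)
Z = 61934/259 (Z = 2 + (72 + 99*((213 + 219)/(214 + 45))) = 2 + (72 + 99*(432/259)) = 2 + (72 + 42768/259) = 2 + 61416/259 = 61934/259 ≈ 239.13)
1/(o(22, -623) + Z) = 1/((22² - 222*22 - 222*(-623) + 22*(-623)) + 61934/259) = 1/((484 - 4884 + 138306 - 13706) + 61934/259) = 1/(120200 + 61934/259) = 1/(31193734/259) = 259/31193734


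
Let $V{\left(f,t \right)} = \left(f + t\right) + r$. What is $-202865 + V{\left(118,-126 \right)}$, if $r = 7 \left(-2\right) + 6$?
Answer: $-202881$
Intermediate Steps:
$r = -8$ ($r = -14 + 6 = -8$)
$V{\left(f,t \right)} = -8 + f + t$ ($V{\left(f,t \right)} = \left(f + t\right) - 8 = -8 + f + t$)
$-202865 + V{\left(118,-126 \right)} = -202865 - 16 = -202881$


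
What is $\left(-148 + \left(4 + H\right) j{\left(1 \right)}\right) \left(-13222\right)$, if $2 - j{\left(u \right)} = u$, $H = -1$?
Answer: $1917190$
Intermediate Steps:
$j{\left(u \right)} = 2 - u$
$\left(-148 + \left(4 + H\right) j{\left(1 \right)}\right) \left(-13222\right) = \left(-148 + \left(4 - 1\right) \left(2 - 1\right)\right) \left(-13222\right) = \left(-148 + 3 \left(2 - 1\right)\right) \left(-13222\right) = \left(-148 + 3 \cdot 1\right) \left(-13222\right) = \left(-148 + 3\right) \left(-13222\right) = \left(-145\right) \left(-13222\right) = 1917190$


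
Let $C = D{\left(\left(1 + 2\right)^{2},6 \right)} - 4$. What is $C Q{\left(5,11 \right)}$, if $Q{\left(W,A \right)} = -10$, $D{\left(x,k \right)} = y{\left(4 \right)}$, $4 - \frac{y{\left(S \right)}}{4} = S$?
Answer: $40$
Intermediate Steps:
$y{\left(S \right)} = 16 - 4 S$
$D{\left(x,k \right)} = 0$ ($D{\left(x,k \right)} = 16 - 16 = 0$)
$C = -4$ ($C = 0 - 4 = -4$)
$C Q{\left(5,11 \right)} = \left(-4\right) \left(-10\right) = 40$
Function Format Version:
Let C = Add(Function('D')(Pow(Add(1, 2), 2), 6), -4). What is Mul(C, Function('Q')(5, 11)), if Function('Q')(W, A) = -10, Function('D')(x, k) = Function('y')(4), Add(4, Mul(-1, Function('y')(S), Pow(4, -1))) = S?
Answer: 40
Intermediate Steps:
Function('y')(S) = Add(16, Mul(-4, S))
Function('D')(x, k) = 0 (Function('D')(x, k) = Add(16, Mul(-4, 4)) = Add(16, -16) = 0)
C = -4 (C = Add(0, -4) = -4)
Mul(C, Function('Q')(5, 11)) = Mul(-4, -10) = 40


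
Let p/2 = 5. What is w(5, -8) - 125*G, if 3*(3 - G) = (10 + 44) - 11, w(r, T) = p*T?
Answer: 4010/3 ≈ 1336.7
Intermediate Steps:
p = 10 (p = 2*5 = 10)
w(r, T) = 10*T
G = -34/3 (G = 3 - ((10 + 44) - 11)/3 = 3 - (54 - 11)/3 = 3 - 1/3*43 = 3 - 43/3 = -34/3 ≈ -11.333)
w(5, -8) - 125*G = 10*(-8) - 125*(-34/3) = -80 + 4250/3 = 4010/3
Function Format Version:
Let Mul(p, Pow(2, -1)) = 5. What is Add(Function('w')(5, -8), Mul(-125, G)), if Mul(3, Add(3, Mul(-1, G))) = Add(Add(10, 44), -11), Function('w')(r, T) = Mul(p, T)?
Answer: Rational(4010, 3) ≈ 1336.7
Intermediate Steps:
p = 10 (p = Mul(2, 5) = 10)
Function('w')(r, T) = Mul(10, T)
G = Rational(-34, 3) (G = Add(3, Mul(Rational(-1, 3), Add(Add(10, 44), -11))) = Add(3, Mul(Rational(-1, 3), Add(54, -11))) = Add(3, Mul(Rational(-1, 3), 43)) = Add(3, Rational(-43, 3)) = Rational(-34, 3) ≈ -11.333)
Add(Function('w')(5, -8), Mul(-125, G)) = Add(Mul(10, -8), Mul(-125, Rational(-34, 3))) = Add(-80, Rational(4250, 3)) = Rational(4010, 3)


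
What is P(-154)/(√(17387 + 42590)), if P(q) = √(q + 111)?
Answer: I*√2579011/59977 ≈ 0.026776*I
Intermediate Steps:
P(q) = √(111 + q)
P(-154)/(√(17387 + 42590)) = √(111 - 154)/(√(17387 + 42590)) = √(-43)/(√59977) = (I*√43)*(√59977/59977) = I*√2579011/59977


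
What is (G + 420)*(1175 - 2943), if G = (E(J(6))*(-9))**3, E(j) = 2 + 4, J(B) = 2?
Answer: 277653792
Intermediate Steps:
E(j) = 6
G = -157464 (G = (6*(-9))**3 = (-54)**3 = -157464)
(G + 420)*(1175 - 2943) = (-157464 + 420)*(1175 - 2943) = -157044*(-1768) = 277653792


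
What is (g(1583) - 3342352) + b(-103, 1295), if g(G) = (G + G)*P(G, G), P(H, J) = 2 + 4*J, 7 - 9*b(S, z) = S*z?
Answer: 50177740/3 ≈ 1.6726e+7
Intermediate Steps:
b(S, z) = 7/9 - S*z/9
g(G) = 2*G*(2 + 4*G) (g(G) = (G + G)*(2 + 4*G) = (2*G)*(2 + 4*G) = 2*G*(2 + 4*G))
(g(1583) - 3342352) + b(-103, 1295) = (4*1583*(1 + 2*1583) - 3342352) + (7/9 - 1/9*(-103)*1295) = (4*1583*(1 + 3166) - 3342352) + (7/9 + 133385/9) = (4*1583*3167 - 3342352) + 44464/3 = (20053444 - 3342352) + 44464/3 = 16711092 + 44464/3 = 50177740/3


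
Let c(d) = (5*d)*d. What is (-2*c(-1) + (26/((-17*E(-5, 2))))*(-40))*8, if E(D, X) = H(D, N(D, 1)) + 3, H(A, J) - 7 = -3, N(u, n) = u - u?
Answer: -1200/119 ≈ -10.084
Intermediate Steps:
N(u, n) = 0
H(A, J) = 4 (H(A, J) = 7 - 3 = 4)
E(D, X) = 7 (E(D, X) = 4 + 3 = 7)
c(d) = 5*d²
(-2*c(-1) + (26/((-17*E(-5, 2))))*(-40))*8 = (-10*(-1)² + (26/((-17*7)))*(-40))*8 = (-10 + (26/(-119))*(-40))*8 = (-2*5 + (26*(-1/119))*(-40))*8 = (-10 - 26/119*(-40))*8 = (-10 + 1040/119)*8 = -150/119*8 = -1200/119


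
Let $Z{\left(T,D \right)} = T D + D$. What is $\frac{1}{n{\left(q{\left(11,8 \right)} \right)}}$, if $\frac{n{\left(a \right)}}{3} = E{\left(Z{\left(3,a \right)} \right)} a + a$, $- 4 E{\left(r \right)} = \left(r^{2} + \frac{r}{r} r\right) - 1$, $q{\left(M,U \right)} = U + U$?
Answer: $- \frac{1}{49860} \approx -2.0056 \cdot 10^{-5}$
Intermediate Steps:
$q{\left(M,U \right)} = 2 U$
$Z{\left(T,D \right)} = D + D T$ ($Z{\left(T,D \right)} = D T + D = D + D T$)
$E{\left(r \right)} = \frac{1}{4} - \frac{r}{4} - \frac{r^{2}}{4}$ ($E{\left(r \right)} = - \frac{\left(r^{2} + \frac{r}{r} r\right) - 1}{4} = - \frac{\left(r^{2} + 1 r\right) - 1}{4} = - \frac{\left(r^{2} + r\right) - 1}{4} = - \frac{\left(r + r^{2}\right) - 1}{4} = - \frac{-1 + r + r^{2}}{4} = \frac{1}{4} - \frac{r}{4} - \frac{r^{2}}{4}$)
$n{\left(a \right)} = 3 a + 3 a \left(\frac{1}{4} - a - 4 a^{2}\right)$ ($n{\left(a \right)} = 3 \left(\left(\frac{1}{4} - \frac{a \left(1 + 3\right)}{4} - \frac{\left(a \left(1 + 3\right)\right)^{2}}{4}\right) a + a\right) = 3 \left(\left(\frac{1}{4} - \frac{a 4}{4} - \frac{\left(a 4\right)^{2}}{4}\right) a + a\right) = 3 \left(\left(\frac{1}{4} - \frac{4 a}{4} - \frac{\left(4 a\right)^{2}}{4}\right) a + a\right) = 3 \left(\left(\frac{1}{4} - a - \frac{16 a^{2}}{4}\right) a + a\right) = 3 \left(\left(\frac{1}{4} - a - 4 a^{2}\right) a + a\right) = 3 \left(a \left(\frac{1}{4} - a - 4 a^{2}\right) + a\right) = 3 \left(a + a \left(\frac{1}{4} - a - 4 a^{2}\right)\right) = 3 a + 3 a \left(\frac{1}{4} - a - 4 a^{2}\right)$)
$\frac{1}{n{\left(q{\left(11,8 \right)} \right)}} = \frac{1}{\frac{3}{4} \cdot 2 \cdot 8 \left(5 - 16 \left(2 \cdot 8\right)^{2} - 4 \cdot 2 \cdot 8\right)} = \frac{1}{\frac{3}{4} \cdot 16 \left(5 - 16 \cdot 16^{2} - 64\right)} = \frac{1}{\frac{3}{4} \cdot 16 \left(5 - 4096 - 64\right)} = \frac{1}{\frac{3}{4} \cdot 16 \left(-4155\right)} = \frac{1}{-49860} = - \frac{1}{49860}$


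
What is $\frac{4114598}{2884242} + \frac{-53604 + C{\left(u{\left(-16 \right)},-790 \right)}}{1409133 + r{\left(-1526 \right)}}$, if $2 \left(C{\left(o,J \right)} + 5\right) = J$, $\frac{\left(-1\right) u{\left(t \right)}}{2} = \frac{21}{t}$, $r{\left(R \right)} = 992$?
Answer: $\frac{2823168449891}{2033570875125} \approx 1.3883$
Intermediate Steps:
$u{\left(t \right)} = - \frac{42}{t}$ ($u{\left(t \right)} = - 2 \frac{21}{t} = - \frac{42}{t}$)
$C{\left(o,J \right)} = -5 + \frac{J}{2}$
$\frac{4114598}{2884242} + \frac{-53604 + C{\left(u{\left(-16 \right)},-790 \right)}}{1409133 + r{\left(-1526 \right)}} = \frac{4114598}{2884242} + \frac{-53604 + \left(-5 + \frac{1}{2} \left(-790\right)\right)}{1409133 + 992} = 4114598 \cdot \frac{1}{2884242} + \frac{-53604 - 400}{1410125} = \frac{2057299}{1442121} + \left(-53604 - 400\right) \frac{1}{1410125} = \frac{2057299}{1442121} - \frac{54004}{1410125} = \frac{2823168449891}{2033570875125}$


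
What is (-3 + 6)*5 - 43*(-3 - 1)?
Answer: 187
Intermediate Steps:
(-3 + 6)*5 - 43*(-3 - 1) = 3*5 - 43*(-4) = 15 + 172 = 187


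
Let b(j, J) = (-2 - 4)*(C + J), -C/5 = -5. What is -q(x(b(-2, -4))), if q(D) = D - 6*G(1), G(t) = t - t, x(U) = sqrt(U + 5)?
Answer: -11*I ≈ -11.0*I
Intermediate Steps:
C = 25 (C = -5*(-5) = 25)
b(j, J) = -150 - 6*J (b(j, J) = (-2 - 4)*(25 + J) = -6*(25 + J) = -150 - 6*J)
x(U) = sqrt(5 + U)
G(t) = 0
q(D) = D (q(D) = D - 6*0 = D + 0 = D)
-q(x(b(-2, -4))) = -sqrt(5 + (-150 - 6*(-4))) = -sqrt(5 + (-150 + 24)) = -sqrt(5 - 126) = -sqrt(-121) = -11*I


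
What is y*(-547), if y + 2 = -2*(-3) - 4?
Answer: 0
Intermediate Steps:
y = 0 (y = -2 + (-2*(-3) - 4) = -2 + (6 - 4) = -2 + 2 = 0)
y*(-547) = 0*(-547) = 0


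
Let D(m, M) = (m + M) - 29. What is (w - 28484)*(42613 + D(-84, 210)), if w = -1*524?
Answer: -1238931680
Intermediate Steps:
D(m, M) = -29 + M + m (D(m, M) = (M + m) - 29 = -29 + M + m)
w = -524
(w - 28484)*(42613 + D(-84, 210)) = (-524 - 28484)*(42613 + (-29 + 210 - 84)) = -29008*(42613 + 97) = -29008*42710 = -1238931680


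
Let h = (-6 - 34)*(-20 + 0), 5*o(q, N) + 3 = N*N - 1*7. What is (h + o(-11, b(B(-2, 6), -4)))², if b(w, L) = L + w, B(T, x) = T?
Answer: 16208676/25 ≈ 6.4835e+5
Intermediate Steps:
o(q, N) = -2 + N²/5 (o(q, N) = -⅗ + (N*N - 1*7)/5 = -⅗ + (N² - 7)/5 = -⅗ + (-7 + N²)/5 = -⅗ + (-7/5 + N²/5) = -2 + N²/5)
h = 800 (h = -40*(-20) = 800)
(h + o(-11, b(B(-2, 6), -4)))² = (800 + (-2 + (-4 - 2)²/5))² = (800 + (-2 + (⅕)*(-6)²))² = (800 + (-2 + (⅕)*36))² = (800 + (-2 + 36/5))² = (800 + 26/5)² = (4026/5)² = 16208676/25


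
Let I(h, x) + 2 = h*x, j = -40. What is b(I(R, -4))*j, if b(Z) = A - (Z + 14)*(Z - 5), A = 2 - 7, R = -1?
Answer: -1720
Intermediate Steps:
A = -5
I(h, x) = -2 + h*x
b(Z) = -5 - (-5 + Z)*(14 + Z) (b(Z) = -5 - (Z + 14)*(Z - 5) = -5 - (14 + Z)*(-5 + Z) = -5 - (-5 + Z)*(14 + Z))
b(I(R, -4))*j = (65 - (-2 - 1*(-4))² - 9*(-2 - 1*(-4)))*(-40) = (65 - (-2 + 4)² - 9*(-2 + 4))*(-40) = (65 - 1*2² - 9*2)*(-40) = (65 - 1*4 - 18)*(-40) = (65 - 4 - 18)*(-40) = 43*(-40) = -1720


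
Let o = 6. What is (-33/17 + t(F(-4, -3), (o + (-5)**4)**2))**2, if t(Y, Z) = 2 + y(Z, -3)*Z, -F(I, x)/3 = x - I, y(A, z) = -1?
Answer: 45815787037696/289 ≈ 1.5853e+11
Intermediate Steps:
F(I, x) = -3*x + 3*I (F(I, x) = -3*(x - I) = -3*x + 3*I)
t(Y, Z) = 2 - Z
(-33/17 + t(F(-4, -3), (o + (-5)**4)**2))**2 = (-33/17 + (2 - (6 + (-5)**4)**2))**2 = (-33*1/17 + (2 - (6 + 625)**2))**2 = (-33/17 + (2 - 1*631**2))**2 = (-33/17 + (2 - 1*398161))**2 = (-33/17 + (2 - 398161))**2 = (-33/17 - 398159)**2 = (-6768736/17)**2 = 45815787037696/289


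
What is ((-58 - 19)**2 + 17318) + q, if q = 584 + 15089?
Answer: 38920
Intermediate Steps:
q = 15673
((-58 - 19)**2 + 17318) + q = ((-58 - 19)**2 + 17318) + 15673 = ((-77)**2 + 17318) + 15673 = (5929 + 17318) + 15673 = 23247 + 15673 = 38920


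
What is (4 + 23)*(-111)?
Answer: -2997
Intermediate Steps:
(4 + 23)*(-111) = 27*(-111) = -2997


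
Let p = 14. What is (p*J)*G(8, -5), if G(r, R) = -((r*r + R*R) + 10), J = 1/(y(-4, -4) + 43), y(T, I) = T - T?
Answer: -1386/43 ≈ -32.233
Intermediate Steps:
y(T, I) = 0
J = 1/43 (J = 1/(0 + 43) = 1/43 ≈ 0.023256)
G(r, R) = -10 - R² - r² (G(r, R) = -((r² + R²) + 10) = -((R² + r²) + 10) = -(10 + R² + r²) = -10 - R² - r²)
(p*J)*G(8, -5) = (14*(1/43))*(-10 - 1*(-5)² - 1*8²) = 14*(-10 - 1*25 - 1*64)/43 = 14*(-10 - 25 - 64)/43 = (14/43)*(-99) = -1386/43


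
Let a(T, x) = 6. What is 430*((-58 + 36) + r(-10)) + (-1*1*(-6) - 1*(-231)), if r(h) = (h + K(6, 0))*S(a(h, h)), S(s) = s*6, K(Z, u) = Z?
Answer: -71143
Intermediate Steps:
S(s) = 6*s
r(h) = 216 + 36*h (r(h) = (h + 6)*(6*6) = (6 + h)*36 = 216 + 36*h)
430*((-58 + 36) + r(-10)) + (-1*1*(-6) - 1*(-231)) = 430*((-58 + 36) + (216 + 36*(-10))) + (-1*1*(-6) - 1*(-231)) = 430*(-22 + (216 - 360)) + (-1*(-6) + 231) = 430*(-22 - 144) + (6 + 231) = 430*(-166) + 237 = -71380 + 237 = -71143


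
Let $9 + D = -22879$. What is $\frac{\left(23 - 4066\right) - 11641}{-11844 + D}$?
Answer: $\frac{3921}{8683} \approx 0.45157$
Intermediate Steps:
$D = -22888$ ($D = -9 - 22879 = -22888$)
$\frac{\left(23 - 4066\right) - 11641}{-11844 + D} = \frac{\left(23 - 4066\right) - 11641}{-11844 - 22888} = \frac{\left(23 - 4066\right) - 11641}{-34732} = \left(-4043 - 11641\right) \left(- \frac{1}{34732}\right) = \left(-15684\right) \left(- \frac{1}{34732}\right) = \frac{3921}{8683}$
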